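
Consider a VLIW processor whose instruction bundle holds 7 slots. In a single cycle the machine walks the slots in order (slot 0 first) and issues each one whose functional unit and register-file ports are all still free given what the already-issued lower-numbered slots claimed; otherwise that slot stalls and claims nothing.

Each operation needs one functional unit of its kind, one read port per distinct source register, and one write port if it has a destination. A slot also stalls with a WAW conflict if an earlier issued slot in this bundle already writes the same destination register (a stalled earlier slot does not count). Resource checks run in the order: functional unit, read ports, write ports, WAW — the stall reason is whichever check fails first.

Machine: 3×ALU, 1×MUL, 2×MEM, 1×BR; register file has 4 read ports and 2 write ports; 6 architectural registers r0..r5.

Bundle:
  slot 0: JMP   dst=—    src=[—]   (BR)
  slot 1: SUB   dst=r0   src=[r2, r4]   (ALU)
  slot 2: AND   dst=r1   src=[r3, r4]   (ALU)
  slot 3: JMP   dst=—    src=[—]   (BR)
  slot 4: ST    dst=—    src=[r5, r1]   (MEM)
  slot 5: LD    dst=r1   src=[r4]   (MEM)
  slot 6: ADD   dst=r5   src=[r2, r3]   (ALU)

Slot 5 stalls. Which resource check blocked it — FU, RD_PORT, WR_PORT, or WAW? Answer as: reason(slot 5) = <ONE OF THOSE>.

reason(slot 5) = RD_PORT

(0) want 1×BR +0rd +0wr — yes → AL3|MU1|ME2|BR0|rd4|wr2
(1) want 1×ALU +2rd +1wr — yes → AL2|MU1|ME2|BR0|rd2|wr1
(2) want 1×ALU +2rd +1wr — yes → AL1|MU1|ME2|BR0|rd0|wr0
(3) want 1×BR +0rd +0wr — FU → AL1|MU1|ME2|BR0|rd0|wr0
(4) want 1×MEM +2rd +0wr — RD_PORT → AL1|MU1|ME2|BR0|rd0|wr0
(5) want 1×MEM +1rd +1wr — RD_PORT → AL1|MU1|ME2|BR0|rd0|wr0
(6) want 1×ALU +2rd +1wr — RD_PORT → AL1|MU1|ME2|BR0|rd0|wr0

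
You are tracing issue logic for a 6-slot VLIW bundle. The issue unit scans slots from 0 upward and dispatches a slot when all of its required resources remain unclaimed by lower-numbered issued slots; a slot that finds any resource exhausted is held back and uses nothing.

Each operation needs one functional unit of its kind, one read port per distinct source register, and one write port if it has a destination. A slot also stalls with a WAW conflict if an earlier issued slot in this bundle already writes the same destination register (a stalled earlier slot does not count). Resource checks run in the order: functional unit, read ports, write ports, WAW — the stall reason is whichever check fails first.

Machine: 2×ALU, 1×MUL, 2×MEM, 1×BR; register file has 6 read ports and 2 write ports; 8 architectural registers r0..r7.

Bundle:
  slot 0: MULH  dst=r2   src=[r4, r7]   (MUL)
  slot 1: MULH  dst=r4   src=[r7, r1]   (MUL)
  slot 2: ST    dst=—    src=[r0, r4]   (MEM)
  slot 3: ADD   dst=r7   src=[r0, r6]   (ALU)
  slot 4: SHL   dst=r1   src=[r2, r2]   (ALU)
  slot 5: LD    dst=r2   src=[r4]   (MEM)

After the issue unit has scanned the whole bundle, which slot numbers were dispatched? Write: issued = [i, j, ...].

issued = [0, 2, 3]

  0. MUL→r2 ⇒ go  {2A/0Mu/2Ld/1B | 4r 1w}
  1. MUL→r4 ⇒ no(FU)  {2A/0Mu/2Ld/1B | 4r 1w}
  2. MEM ⇒ go  {2A/0Mu/1Ld/1B | 2r 1w}
  3. ALU→r7 ⇒ go  {1A/0Mu/1Ld/1B | 0r 0w}
  4. ALU→r1 ⇒ no(RD_PORT)  {1A/0Mu/1Ld/1B | 0r 0w}
  5. MEM→r2 ⇒ no(RD_PORT)  {1A/0Mu/1Ld/1B | 0r 0w}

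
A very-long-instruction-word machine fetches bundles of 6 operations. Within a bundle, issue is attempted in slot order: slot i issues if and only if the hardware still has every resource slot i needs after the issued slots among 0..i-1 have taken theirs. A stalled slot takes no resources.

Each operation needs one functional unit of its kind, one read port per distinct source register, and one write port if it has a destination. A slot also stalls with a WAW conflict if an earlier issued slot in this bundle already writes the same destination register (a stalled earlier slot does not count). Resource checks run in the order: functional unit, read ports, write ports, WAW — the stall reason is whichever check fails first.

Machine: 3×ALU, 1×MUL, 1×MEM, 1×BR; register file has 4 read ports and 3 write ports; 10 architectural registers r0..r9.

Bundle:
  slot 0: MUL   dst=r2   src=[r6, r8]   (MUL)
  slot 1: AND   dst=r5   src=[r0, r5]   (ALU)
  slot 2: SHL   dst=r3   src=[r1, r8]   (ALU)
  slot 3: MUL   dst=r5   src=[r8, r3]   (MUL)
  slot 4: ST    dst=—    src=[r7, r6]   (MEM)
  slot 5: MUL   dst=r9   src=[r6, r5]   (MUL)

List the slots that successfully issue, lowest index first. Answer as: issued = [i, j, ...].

[0] MUL needs rd=2 wr=1: ok; after: ALU=3 MUL=0 MEM=1 BR=1, R=2, W=2
[1] ALU needs rd=2 wr=1: ok; after: ALU=2 MUL=0 MEM=1 BR=1, R=0, W=1
[2] ALU needs rd=2 wr=1: RD_PORT; after: ALU=2 MUL=0 MEM=1 BR=1, R=0, W=1
[3] MUL needs rd=2 wr=1: FU; after: ALU=2 MUL=0 MEM=1 BR=1, R=0, W=1
[4] MEM needs rd=2 wr=0: RD_PORT; after: ALU=2 MUL=0 MEM=1 BR=1, R=0, W=1
[5] MUL needs rd=2 wr=1: FU; after: ALU=2 MUL=0 MEM=1 BR=1, R=0, W=1

issued = [0, 1]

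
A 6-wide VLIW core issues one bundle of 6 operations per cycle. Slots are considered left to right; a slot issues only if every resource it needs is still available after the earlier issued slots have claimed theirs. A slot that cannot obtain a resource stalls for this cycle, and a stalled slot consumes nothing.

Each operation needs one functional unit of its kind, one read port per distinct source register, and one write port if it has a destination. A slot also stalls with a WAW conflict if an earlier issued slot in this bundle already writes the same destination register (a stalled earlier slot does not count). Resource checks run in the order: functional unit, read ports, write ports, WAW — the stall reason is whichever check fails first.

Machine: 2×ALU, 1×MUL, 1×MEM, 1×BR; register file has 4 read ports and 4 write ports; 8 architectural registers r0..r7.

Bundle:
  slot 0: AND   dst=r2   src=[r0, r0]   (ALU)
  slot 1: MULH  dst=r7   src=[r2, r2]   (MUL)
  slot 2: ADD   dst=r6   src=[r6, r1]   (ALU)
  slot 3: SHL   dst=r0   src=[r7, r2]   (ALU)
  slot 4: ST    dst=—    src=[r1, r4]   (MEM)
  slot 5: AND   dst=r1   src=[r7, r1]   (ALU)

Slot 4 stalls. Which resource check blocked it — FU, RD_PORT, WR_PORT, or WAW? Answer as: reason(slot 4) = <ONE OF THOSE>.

reason(slot 4) = RD_PORT

[0] ALU needs rd=1 wr=1: ok; after: ALU=1 MUL=1 MEM=1 BR=1, R=3, W=3
[1] MUL needs rd=1 wr=1: ok; after: ALU=1 MUL=0 MEM=1 BR=1, R=2, W=2
[2] ALU needs rd=2 wr=1: ok; after: ALU=0 MUL=0 MEM=1 BR=1, R=0, W=1
[3] ALU needs rd=2 wr=1: FU; after: ALU=0 MUL=0 MEM=1 BR=1, R=0, W=1
[4] MEM needs rd=2 wr=0: RD_PORT; after: ALU=0 MUL=0 MEM=1 BR=1, R=0, W=1
[5] ALU needs rd=2 wr=1: FU; after: ALU=0 MUL=0 MEM=1 BR=1, R=0, W=1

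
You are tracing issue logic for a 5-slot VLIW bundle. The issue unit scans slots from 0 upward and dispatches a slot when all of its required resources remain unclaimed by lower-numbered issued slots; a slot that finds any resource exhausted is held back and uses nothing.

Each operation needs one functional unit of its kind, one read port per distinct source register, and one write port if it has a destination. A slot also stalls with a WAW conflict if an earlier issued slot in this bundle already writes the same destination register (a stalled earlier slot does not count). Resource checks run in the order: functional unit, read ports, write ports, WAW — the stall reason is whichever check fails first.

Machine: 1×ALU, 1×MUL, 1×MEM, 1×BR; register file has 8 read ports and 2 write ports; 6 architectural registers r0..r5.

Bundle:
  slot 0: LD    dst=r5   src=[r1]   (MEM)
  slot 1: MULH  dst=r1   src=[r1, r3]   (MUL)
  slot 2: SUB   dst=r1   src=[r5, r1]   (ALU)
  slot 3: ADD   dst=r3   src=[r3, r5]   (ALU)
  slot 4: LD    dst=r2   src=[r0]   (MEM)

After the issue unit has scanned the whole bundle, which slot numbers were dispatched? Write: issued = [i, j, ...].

slot 0 (MEM): ISSUE — free A1,Mu1,Ld0,B1 rp7 wp1
slot 1 (MUL): ISSUE — free A1,Mu0,Ld0,B1 rp5 wp0
slot 2 (ALU): stall WR_PORT — free A1,Mu0,Ld0,B1 rp5 wp0
slot 3 (ALU): stall WR_PORT — free A1,Mu0,Ld0,B1 rp5 wp0
slot 4 (MEM): stall FU — free A1,Mu0,Ld0,B1 rp5 wp0

issued = [0, 1]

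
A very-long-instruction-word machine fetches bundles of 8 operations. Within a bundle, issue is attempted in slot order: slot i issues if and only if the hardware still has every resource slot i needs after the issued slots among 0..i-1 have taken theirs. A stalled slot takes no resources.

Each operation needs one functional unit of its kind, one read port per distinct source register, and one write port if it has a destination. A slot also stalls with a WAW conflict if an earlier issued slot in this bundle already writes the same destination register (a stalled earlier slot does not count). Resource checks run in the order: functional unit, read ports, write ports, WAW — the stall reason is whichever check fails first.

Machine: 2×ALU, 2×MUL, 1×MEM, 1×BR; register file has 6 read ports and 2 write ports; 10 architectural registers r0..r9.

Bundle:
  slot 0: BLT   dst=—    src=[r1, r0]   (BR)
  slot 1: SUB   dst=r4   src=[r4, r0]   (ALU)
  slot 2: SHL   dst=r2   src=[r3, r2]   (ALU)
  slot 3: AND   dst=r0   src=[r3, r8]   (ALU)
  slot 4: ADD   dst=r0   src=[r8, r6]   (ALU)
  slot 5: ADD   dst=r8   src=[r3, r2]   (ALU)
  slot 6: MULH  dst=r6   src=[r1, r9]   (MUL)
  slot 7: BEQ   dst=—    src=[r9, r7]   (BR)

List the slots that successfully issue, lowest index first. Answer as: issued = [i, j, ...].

  0. BR ⇒ go  {2A/2Mu/1Ld/0B | 4r 2w}
  1. ALU→r4 ⇒ go  {1A/2Mu/1Ld/0B | 2r 1w}
  2. ALU→r2 ⇒ go  {0A/2Mu/1Ld/0B | 0r 0w}
  3. ALU→r0 ⇒ no(FU)  {0A/2Mu/1Ld/0B | 0r 0w}
  4. ALU→r0 ⇒ no(FU)  {0A/2Mu/1Ld/0B | 0r 0w}
  5. ALU→r8 ⇒ no(FU)  {0A/2Mu/1Ld/0B | 0r 0w}
  6. MUL→r6 ⇒ no(RD_PORT)  {0A/2Mu/1Ld/0B | 0r 0w}
  7. BR ⇒ no(FU)  {0A/2Mu/1Ld/0B | 0r 0w}

issued = [0, 1, 2]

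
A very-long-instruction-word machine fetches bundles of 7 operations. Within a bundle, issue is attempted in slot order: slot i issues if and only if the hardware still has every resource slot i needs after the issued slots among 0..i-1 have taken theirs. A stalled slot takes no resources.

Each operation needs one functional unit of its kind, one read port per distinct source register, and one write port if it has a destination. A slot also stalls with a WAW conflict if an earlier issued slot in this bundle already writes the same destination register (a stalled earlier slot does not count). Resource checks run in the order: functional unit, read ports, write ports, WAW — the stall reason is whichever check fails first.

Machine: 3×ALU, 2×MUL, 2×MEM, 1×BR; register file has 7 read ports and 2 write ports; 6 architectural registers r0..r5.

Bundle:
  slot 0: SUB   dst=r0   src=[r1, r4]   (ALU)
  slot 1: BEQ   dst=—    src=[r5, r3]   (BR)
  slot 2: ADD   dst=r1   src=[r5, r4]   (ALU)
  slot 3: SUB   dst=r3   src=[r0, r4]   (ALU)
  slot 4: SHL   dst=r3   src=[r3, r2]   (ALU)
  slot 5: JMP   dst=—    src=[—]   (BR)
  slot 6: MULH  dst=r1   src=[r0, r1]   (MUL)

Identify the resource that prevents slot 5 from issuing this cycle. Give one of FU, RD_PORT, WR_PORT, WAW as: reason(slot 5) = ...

  0. ALU→r0 ⇒ go  {2A/2Mu/2Ld/1B | 5r 1w}
  1. BR ⇒ go  {2A/2Mu/2Ld/0B | 3r 1w}
  2. ALU→r1 ⇒ go  {1A/2Mu/2Ld/0B | 1r 0w}
  3. ALU→r3 ⇒ no(RD_PORT)  {1A/2Mu/2Ld/0B | 1r 0w}
  4. ALU→r3 ⇒ no(RD_PORT)  {1A/2Mu/2Ld/0B | 1r 0w}
  5. BR ⇒ no(FU)  {1A/2Mu/2Ld/0B | 1r 0w}
  6. MUL→r1 ⇒ no(RD_PORT)  {1A/2Mu/2Ld/0B | 1r 0w}

reason(slot 5) = FU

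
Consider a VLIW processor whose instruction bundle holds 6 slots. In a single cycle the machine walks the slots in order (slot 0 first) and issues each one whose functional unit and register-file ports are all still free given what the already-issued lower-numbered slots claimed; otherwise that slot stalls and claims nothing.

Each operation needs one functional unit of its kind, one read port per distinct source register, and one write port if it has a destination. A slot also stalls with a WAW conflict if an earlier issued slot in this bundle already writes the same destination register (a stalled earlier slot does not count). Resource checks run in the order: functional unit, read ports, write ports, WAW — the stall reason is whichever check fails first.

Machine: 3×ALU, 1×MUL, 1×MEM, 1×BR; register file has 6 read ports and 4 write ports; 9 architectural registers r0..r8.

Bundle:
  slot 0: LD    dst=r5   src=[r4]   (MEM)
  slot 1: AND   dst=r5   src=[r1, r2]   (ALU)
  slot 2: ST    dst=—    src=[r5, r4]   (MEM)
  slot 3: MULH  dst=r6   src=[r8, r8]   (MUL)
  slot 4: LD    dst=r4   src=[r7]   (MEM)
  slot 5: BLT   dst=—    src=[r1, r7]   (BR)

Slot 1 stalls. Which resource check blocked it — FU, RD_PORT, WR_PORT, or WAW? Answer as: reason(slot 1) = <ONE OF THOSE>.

(0) want 1×MEM +1rd +1wr — yes → AL3|MU1|ME0|BR1|rd5|wr3
(1) want 1×ALU +2rd +1wr — WAW → AL3|MU1|ME0|BR1|rd5|wr3
(2) want 1×MEM +2rd +0wr — FU → AL3|MU1|ME0|BR1|rd5|wr3
(3) want 1×MUL +1rd +1wr — yes → AL3|MU0|ME0|BR1|rd4|wr2
(4) want 1×MEM +1rd +1wr — FU → AL3|MU0|ME0|BR1|rd4|wr2
(5) want 1×BR +2rd +0wr — yes → AL3|MU0|ME0|BR0|rd2|wr2

reason(slot 1) = WAW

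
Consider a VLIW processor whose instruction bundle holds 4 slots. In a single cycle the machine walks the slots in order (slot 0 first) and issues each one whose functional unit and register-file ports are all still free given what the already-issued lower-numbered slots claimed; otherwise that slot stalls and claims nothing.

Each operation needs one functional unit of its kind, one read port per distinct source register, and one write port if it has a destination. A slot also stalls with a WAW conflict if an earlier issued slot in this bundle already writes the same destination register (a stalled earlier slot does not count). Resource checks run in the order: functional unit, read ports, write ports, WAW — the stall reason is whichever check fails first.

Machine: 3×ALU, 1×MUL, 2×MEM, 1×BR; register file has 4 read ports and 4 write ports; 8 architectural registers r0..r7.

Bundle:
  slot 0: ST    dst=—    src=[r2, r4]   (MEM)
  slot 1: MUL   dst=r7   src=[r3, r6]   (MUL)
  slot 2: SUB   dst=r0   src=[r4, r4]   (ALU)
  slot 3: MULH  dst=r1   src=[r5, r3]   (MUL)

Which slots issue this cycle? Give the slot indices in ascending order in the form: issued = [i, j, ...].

[0] MEM needs rd=2 wr=0: ok; after: ALU=3 MUL=1 MEM=1 BR=1, R=2, W=4
[1] MUL needs rd=2 wr=1: ok; after: ALU=3 MUL=0 MEM=1 BR=1, R=0, W=3
[2] ALU needs rd=1 wr=1: RD_PORT; after: ALU=3 MUL=0 MEM=1 BR=1, R=0, W=3
[3] MUL needs rd=2 wr=1: FU; after: ALU=3 MUL=0 MEM=1 BR=1, R=0, W=3

issued = [0, 1]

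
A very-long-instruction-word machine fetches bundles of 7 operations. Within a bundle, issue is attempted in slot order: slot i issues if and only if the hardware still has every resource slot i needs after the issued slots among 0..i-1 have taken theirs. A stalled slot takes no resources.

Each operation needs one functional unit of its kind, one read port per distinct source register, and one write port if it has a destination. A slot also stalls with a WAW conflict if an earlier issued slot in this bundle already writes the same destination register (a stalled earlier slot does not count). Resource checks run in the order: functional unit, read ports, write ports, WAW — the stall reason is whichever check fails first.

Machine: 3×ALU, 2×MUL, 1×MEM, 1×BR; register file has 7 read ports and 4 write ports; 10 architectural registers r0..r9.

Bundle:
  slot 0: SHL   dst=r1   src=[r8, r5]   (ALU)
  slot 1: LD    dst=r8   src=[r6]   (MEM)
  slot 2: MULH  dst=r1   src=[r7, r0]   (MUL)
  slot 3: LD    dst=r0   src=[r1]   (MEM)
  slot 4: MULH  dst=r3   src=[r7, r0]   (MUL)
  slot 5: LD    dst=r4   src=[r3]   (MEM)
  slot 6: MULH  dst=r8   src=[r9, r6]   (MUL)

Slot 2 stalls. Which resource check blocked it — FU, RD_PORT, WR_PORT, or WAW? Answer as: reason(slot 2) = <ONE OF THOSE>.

reason(slot 2) = WAW

  0. ALU→r1 ⇒ go  {2A/2Mu/1Ld/1B | 5r 3w}
  1. MEM→r8 ⇒ go  {2A/2Mu/0Ld/1B | 4r 2w}
  2. MUL→r1 ⇒ no(WAW)  {2A/2Mu/0Ld/1B | 4r 2w}
  3. MEM→r0 ⇒ no(FU)  {2A/2Mu/0Ld/1B | 4r 2w}
  4. MUL→r3 ⇒ go  {2A/1Mu/0Ld/1B | 2r 1w}
  5. MEM→r4 ⇒ no(FU)  {2A/1Mu/0Ld/1B | 2r 1w}
  6. MUL→r8 ⇒ no(WAW)  {2A/1Mu/0Ld/1B | 2r 1w}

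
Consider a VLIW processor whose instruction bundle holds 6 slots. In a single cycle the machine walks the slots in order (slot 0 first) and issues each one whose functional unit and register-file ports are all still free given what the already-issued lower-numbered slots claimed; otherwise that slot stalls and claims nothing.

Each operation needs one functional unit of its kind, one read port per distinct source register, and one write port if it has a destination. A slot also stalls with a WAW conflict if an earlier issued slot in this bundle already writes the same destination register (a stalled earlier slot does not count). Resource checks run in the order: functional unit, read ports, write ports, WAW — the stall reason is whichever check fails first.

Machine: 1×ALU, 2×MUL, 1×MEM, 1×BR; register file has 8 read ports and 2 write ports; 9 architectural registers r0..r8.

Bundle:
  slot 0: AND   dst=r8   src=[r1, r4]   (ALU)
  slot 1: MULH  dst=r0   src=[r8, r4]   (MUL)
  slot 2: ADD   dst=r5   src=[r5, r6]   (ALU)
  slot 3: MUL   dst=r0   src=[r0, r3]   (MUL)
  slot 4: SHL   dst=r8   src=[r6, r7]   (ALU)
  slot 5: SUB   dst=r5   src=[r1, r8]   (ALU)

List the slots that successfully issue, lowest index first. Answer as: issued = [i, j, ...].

issued = [0, 1]

[0] ALU needs rd=2 wr=1: ok; after: ALU=0 MUL=2 MEM=1 BR=1, R=6, W=1
[1] MUL needs rd=2 wr=1: ok; after: ALU=0 MUL=1 MEM=1 BR=1, R=4, W=0
[2] ALU needs rd=2 wr=1: FU; after: ALU=0 MUL=1 MEM=1 BR=1, R=4, W=0
[3] MUL needs rd=2 wr=1: WR_PORT; after: ALU=0 MUL=1 MEM=1 BR=1, R=4, W=0
[4] ALU needs rd=2 wr=1: FU; after: ALU=0 MUL=1 MEM=1 BR=1, R=4, W=0
[5] ALU needs rd=2 wr=1: FU; after: ALU=0 MUL=1 MEM=1 BR=1, R=4, W=0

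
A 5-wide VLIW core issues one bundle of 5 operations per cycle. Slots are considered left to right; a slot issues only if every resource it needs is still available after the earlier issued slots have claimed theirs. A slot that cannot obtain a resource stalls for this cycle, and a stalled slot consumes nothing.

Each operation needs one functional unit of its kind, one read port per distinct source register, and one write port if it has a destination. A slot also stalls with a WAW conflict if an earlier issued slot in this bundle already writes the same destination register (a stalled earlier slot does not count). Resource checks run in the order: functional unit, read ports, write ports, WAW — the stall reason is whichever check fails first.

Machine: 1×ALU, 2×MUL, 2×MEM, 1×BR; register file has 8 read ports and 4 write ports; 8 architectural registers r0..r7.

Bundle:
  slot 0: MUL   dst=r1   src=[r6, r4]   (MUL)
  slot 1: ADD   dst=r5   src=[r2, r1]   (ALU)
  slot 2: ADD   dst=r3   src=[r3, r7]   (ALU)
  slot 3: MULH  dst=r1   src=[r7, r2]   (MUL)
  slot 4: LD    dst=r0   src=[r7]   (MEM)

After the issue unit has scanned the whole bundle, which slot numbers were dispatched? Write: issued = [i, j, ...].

#0 MUL src=r6,r4 dispatched  <A:1 Mu:1 Ld:2 B:1 rd:6 wr:3>
#1 ALU src=r2,r1 dispatched  <A:0 Mu:1 Ld:2 B:1 rd:4 wr:2>
#2 ALU src=r3,r7 held:FU  <A:0 Mu:1 Ld:2 B:1 rd:4 wr:2>
#3 MUL src=r7,r2 held:WAW  <A:0 Mu:1 Ld:2 B:1 rd:4 wr:2>
#4 MEM src=r7 dispatched  <A:0 Mu:1 Ld:1 B:1 rd:3 wr:1>

issued = [0, 1, 4]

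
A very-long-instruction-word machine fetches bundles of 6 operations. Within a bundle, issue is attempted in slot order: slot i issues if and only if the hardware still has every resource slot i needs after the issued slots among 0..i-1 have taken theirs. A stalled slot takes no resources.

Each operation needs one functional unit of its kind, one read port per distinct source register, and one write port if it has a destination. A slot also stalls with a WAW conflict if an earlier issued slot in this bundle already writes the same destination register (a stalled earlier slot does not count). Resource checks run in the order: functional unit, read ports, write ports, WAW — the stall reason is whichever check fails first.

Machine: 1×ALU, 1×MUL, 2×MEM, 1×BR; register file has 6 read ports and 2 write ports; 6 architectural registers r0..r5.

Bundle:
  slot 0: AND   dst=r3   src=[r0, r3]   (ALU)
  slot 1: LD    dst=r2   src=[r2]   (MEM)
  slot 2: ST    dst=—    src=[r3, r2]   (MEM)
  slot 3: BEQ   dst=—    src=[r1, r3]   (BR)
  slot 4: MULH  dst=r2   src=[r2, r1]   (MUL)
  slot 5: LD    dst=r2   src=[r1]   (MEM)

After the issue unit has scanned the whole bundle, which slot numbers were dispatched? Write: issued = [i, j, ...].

issued = [0, 1, 2]

[0] ALU needs rd=2 wr=1: ok; after: ALU=0 MUL=1 MEM=2 BR=1, R=4, W=1
[1] MEM needs rd=1 wr=1: ok; after: ALU=0 MUL=1 MEM=1 BR=1, R=3, W=0
[2] MEM needs rd=2 wr=0: ok; after: ALU=0 MUL=1 MEM=0 BR=1, R=1, W=0
[3] BR needs rd=2 wr=0: RD_PORT; after: ALU=0 MUL=1 MEM=0 BR=1, R=1, W=0
[4] MUL needs rd=2 wr=1: RD_PORT; after: ALU=0 MUL=1 MEM=0 BR=1, R=1, W=0
[5] MEM needs rd=1 wr=1: FU; after: ALU=0 MUL=1 MEM=0 BR=1, R=1, W=0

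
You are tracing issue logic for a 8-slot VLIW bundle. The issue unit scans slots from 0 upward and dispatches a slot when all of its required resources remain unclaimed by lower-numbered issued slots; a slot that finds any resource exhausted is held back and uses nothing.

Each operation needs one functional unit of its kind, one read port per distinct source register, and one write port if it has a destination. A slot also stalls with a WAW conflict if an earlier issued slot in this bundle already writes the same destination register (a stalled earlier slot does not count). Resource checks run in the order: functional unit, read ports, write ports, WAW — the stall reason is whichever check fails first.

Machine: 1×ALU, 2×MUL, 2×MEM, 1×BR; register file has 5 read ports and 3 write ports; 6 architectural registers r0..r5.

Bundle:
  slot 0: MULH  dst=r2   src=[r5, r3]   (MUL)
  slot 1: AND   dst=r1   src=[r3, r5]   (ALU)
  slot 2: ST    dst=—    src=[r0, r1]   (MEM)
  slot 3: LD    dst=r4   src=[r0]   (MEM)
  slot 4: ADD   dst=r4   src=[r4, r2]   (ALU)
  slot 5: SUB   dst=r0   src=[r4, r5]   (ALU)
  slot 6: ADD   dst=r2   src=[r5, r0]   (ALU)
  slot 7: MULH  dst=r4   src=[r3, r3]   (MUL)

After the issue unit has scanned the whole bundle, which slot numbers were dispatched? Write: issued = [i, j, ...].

issued = [0, 1, 3]

slot 0 (MUL): ISSUE — free A1,Mu1,Ld2,B1 rp3 wp2
slot 1 (ALU): ISSUE — free A0,Mu1,Ld2,B1 rp1 wp1
slot 2 (MEM): stall RD_PORT — free A0,Mu1,Ld2,B1 rp1 wp1
slot 3 (MEM): ISSUE — free A0,Mu1,Ld1,B1 rp0 wp0
slot 4 (ALU): stall FU — free A0,Mu1,Ld1,B1 rp0 wp0
slot 5 (ALU): stall FU — free A0,Mu1,Ld1,B1 rp0 wp0
slot 6 (ALU): stall FU — free A0,Mu1,Ld1,B1 rp0 wp0
slot 7 (MUL): stall RD_PORT — free A0,Mu1,Ld1,B1 rp0 wp0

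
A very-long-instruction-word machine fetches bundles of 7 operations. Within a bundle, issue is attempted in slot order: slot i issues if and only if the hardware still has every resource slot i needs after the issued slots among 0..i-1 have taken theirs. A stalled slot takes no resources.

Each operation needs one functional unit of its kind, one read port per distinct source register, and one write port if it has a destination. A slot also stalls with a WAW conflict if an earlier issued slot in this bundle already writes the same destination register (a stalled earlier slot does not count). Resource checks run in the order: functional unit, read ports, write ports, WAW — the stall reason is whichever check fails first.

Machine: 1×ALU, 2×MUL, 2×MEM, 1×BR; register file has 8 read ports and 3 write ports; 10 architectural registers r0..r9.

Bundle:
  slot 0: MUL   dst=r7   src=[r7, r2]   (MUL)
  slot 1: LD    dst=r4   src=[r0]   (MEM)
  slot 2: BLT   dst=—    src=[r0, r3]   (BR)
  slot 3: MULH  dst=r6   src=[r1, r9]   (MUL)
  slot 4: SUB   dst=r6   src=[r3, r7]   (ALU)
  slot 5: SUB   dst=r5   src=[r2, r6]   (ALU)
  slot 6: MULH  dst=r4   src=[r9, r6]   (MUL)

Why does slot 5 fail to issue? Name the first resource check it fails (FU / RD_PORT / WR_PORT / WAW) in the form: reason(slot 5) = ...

#0 MUL src=r7,r2 dispatched  <A:1 Mu:1 Ld:2 B:1 rd:6 wr:2>
#1 MEM src=r0 dispatched  <A:1 Mu:1 Ld:1 B:1 rd:5 wr:1>
#2 BR src=r0,r3 dispatched  <A:1 Mu:1 Ld:1 B:0 rd:3 wr:1>
#3 MUL src=r1,r9 dispatched  <A:1 Mu:0 Ld:1 B:0 rd:1 wr:0>
#4 ALU src=r3,r7 held:RD_PORT  <A:1 Mu:0 Ld:1 B:0 rd:1 wr:0>
#5 ALU src=r2,r6 held:RD_PORT  <A:1 Mu:0 Ld:1 B:0 rd:1 wr:0>
#6 MUL src=r9,r6 held:FU  <A:1 Mu:0 Ld:1 B:0 rd:1 wr:0>

reason(slot 5) = RD_PORT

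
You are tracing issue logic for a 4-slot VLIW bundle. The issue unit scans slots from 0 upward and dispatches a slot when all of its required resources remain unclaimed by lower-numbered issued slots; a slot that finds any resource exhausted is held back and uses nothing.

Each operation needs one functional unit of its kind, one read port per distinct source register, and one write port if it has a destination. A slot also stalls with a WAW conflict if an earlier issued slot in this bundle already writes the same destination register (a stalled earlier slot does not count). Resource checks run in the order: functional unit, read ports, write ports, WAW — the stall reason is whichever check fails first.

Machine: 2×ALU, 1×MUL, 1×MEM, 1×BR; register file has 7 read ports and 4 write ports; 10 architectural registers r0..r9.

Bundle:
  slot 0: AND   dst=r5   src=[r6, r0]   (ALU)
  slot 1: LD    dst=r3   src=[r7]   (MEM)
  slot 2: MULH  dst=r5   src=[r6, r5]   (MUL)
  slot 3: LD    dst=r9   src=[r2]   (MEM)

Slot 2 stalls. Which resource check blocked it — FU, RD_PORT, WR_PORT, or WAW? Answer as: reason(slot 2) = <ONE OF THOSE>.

[0] ALU needs rd=2 wr=1: ok; after: ALU=1 MUL=1 MEM=1 BR=1, R=5, W=3
[1] MEM needs rd=1 wr=1: ok; after: ALU=1 MUL=1 MEM=0 BR=1, R=4, W=2
[2] MUL needs rd=2 wr=1: WAW; after: ALU=1 MUL=1 MEM=0 BR=1, R=4, W=2
[3] MEM needs rd=1 wr=1: FU; after: ALU=1 MUL=1 MEM=0 BR=1, R=4, W=2

reason(slot 2) = WAW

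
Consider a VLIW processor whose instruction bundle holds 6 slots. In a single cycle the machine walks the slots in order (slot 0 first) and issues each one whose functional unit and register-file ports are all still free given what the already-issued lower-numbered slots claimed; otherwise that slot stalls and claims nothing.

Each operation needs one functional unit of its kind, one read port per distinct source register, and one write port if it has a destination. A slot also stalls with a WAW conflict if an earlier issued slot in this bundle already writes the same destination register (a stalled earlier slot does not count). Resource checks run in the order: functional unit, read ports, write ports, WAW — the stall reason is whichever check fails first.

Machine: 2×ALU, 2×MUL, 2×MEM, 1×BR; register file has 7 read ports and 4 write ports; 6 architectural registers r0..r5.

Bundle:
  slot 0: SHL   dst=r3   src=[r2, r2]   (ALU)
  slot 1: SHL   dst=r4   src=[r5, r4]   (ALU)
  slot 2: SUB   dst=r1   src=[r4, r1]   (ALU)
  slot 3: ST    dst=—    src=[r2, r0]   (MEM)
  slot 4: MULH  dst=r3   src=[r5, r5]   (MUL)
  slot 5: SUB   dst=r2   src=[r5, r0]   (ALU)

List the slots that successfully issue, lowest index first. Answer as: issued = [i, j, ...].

(0) want 1×ALU +1rd +1wr — yes → AL1|MU2|ME2|BR1|rd6|wr3
(1) want 1×ALU +2rd +1wr — yes → AL0|MU2|ME2|BR1|rd4|wr2
(2) want 1×ALU +2rd +1wr — FU → AL0|MU2|ME2|BR1|rd4|wr2
(3) want 1×MEM +2rd +0wr — yes → AL0|MU2|ME1|BR1|rd2|wr2
(4) want 1×MUL +1rd +1wr — WAW → AL0|MU2|ME1|BR1|rd2|wr2
(5) want 1×ALU +2rd +1wr — FU → AL0|MU2|ME1|BR1|rd2|wr2

issued = [0, 1, 3]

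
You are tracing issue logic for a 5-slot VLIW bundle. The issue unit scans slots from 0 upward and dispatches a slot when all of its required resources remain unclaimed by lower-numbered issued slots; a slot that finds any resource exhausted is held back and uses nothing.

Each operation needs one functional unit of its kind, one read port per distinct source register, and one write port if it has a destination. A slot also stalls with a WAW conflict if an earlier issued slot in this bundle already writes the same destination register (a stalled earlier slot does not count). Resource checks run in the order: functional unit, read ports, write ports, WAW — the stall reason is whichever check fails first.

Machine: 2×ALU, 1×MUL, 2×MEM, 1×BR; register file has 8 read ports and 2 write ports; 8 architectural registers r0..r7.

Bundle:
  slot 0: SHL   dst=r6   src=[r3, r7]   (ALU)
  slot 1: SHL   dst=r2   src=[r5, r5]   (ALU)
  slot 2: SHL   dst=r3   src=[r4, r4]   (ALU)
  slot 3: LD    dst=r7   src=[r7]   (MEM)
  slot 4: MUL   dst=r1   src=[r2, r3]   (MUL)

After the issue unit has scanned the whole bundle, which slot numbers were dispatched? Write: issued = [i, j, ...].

issued = [0, 1]

slot 0 (ALU): ISSUE — free A1,Mu1,Ld2,B1 rp6 wp1
slot 1 (ALU): ISSUE — free A0,Mu1,Ld2,B1 rp5 wp0
slot 2 (ALU): stall FU — free A0,Mu1,Ld2,B1 rp5 wp0
slot 3 (MEM): stall WR_PORT — free A0,Mu1,Ld2,B1 rp5 wp0
slot 4 (MUL): stall WR_PORT — free A0,Mu1,Ld2,B1 rp5 wp0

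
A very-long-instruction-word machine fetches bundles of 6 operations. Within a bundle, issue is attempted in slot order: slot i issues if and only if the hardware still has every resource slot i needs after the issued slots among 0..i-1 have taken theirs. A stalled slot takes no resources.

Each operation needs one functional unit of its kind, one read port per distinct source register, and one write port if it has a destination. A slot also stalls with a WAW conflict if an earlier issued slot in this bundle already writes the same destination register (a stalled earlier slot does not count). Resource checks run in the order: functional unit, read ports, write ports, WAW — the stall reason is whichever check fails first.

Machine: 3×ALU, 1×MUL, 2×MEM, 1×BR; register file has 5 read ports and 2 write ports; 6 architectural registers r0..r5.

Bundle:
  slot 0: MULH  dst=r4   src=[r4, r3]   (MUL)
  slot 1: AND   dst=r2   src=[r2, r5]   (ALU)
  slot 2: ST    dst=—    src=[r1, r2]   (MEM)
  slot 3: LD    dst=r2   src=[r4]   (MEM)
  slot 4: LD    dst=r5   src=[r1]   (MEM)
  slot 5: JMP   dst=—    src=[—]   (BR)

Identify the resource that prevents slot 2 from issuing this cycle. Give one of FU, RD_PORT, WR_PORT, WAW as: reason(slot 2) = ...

  0. MUL→r4 ⇒ go  {3A/0Mu/2Ld/1B | 3r 1w}
  1. ALU→r2 ⇒ go  {2A/0Mu/2Ld/1B | 1r 0w}
  2. MEM ⇒ no(RD_PORT)  {2A/0Mu/2Ld/1B | 1r 0w}
  3. MEM→r2 ⇒ no(WR_PORT)  {2A/0Mu/2Ld/1B | 1r 0w}
  4. MEM→r5 ⇒ no(WR_PORT)  {2A/0Mu/2Ld/1B | 1r 0w}
  5. BR ⇒ go  {2A/0Mu/2Ld/0B | 1r 0w}

reason(slot 2) = RD_PORT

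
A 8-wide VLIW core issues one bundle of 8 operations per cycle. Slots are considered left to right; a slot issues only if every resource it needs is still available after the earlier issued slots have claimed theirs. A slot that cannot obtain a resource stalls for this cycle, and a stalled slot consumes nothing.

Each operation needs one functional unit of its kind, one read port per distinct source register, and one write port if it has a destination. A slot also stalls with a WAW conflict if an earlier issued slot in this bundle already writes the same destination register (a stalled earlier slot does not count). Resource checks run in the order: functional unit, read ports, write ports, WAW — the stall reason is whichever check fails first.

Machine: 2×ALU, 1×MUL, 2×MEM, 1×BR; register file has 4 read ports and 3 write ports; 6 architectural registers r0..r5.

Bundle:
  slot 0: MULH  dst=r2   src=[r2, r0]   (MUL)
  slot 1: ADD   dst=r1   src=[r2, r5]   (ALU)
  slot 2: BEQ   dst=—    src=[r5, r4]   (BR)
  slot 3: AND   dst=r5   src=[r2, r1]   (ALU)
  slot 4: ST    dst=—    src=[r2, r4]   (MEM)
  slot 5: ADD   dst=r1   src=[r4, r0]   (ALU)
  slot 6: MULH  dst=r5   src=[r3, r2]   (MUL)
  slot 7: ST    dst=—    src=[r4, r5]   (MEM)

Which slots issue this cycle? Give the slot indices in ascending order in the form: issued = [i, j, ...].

issued = [0, 1]

  0. MUL→r2 ⇒ go  {2A/0Mu/2Ld/1B | 2r 2w}
  1. ALU→r1 ⇒ go  {1A/0Mu/2Ld/1B | 0r 1w}
  2. BR ⇒ no(RD_PORT)  {1A/0Mu/2Ld/1B | 0r 1w}
  3. ALU→r5 ⇒ no(RD_PORT)  {1A/0Mu/2Ld/1B | 0r 1w}
  4. MEM ⇒ no(RD_PORT)  {1A/0Mu/2Ld/1B | 0r 1w}
  5. ALU→r1 ⇒ no(RD_PORT)  {1A/0Mu/2Ld/1B | 0r 1w}
  6. MUL→r5 ⇒ no(FU)  {1A/0Mu/2Ld/1B | 0r 1w}
  7. MEM ⇒ no(RD_PORT)  {1A/0Mu/2Ld/1B | 0r 1w}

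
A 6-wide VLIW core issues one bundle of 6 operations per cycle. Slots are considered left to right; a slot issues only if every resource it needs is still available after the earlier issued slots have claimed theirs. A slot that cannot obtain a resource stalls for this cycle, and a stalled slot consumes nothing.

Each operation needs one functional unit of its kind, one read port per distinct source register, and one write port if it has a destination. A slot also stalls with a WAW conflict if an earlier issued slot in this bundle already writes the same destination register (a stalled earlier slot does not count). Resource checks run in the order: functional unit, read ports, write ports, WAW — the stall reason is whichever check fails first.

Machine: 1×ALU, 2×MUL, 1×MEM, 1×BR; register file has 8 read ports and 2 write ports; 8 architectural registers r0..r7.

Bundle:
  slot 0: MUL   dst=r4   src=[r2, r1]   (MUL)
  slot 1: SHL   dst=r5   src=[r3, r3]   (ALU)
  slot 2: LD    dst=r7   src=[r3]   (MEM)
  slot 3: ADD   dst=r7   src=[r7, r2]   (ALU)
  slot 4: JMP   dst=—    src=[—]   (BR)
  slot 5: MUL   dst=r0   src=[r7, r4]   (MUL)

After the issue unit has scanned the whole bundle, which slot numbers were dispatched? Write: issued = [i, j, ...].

issued = [0, 1, 4]

[0] MUL needs rd=2 wr=1: ok; after: ALU=1 MUL=1 MEM=1 BR=1, R=6, W=1
[1] ALU needs rd=1 wr=1: ok; after: ALU=0 MUL=1 MEM=1 BR=1, R=5, W=0
[2] MEM needs rd=1 wr=1: WR_PORT; after: ALU=0 MUL=1 MEM=1 BR=1, R=5, W=0
[3] ALU needs rd=2 wr=1: FU; after: ALU=0 MUL=1 MEM=1 BR=1, R=5, W=0
[4] BR needs rd=0 wr=0: ok; after: ALU=0 MUL=1 MEM=1 BR=0, R=5, W=0
[5] MUL needs rd=2 wr=1: WR_PORT; after: ALU=0 MUL=1 MEM=1 BR=0, R=5, W=0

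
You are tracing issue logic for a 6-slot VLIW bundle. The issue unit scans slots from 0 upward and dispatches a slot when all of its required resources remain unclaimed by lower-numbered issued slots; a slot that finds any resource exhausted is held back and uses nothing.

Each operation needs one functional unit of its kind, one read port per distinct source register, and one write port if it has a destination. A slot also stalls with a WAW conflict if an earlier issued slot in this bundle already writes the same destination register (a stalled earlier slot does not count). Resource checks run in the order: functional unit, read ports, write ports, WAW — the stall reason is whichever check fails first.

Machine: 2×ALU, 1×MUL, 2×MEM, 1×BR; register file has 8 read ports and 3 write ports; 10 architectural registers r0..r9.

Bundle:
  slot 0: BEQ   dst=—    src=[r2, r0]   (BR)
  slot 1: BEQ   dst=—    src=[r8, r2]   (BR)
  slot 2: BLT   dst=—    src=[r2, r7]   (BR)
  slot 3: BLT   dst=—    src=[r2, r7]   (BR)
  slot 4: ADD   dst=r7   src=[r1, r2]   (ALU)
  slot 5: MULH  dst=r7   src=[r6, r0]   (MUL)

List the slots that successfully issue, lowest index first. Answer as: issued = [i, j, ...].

issued = [0, 4]

[0] BR needs rd=2 wr=0: ok; after: ALU=2 MUL=1 MEM=2 BR=0, R=6, W=3
[1] BR needs rd=2 wr=0: FU; after: ALU=2 MUL=1 MEM=2 BR=0, R=6, W=3
[2] BR needs rd=2 wr=0: FU; after: ALU=2 MUL=1 MEM=2 BR=0, R=6, W=3
[3] BR needs rd=2 wr=0: FU; after: ALU=2 MUL=1 MEM=2 BR=0, R=6, W=3
[4] ALU needs rd=2 wr=1: ok; after: ALU=1 MUL=1 MEM=2 BR=0, R=4, W=2
[5] MUL needs rd=2 wr=1: WAW; after: ALU=1 MUL=1 MEM=2 BR=0, R=4, W=2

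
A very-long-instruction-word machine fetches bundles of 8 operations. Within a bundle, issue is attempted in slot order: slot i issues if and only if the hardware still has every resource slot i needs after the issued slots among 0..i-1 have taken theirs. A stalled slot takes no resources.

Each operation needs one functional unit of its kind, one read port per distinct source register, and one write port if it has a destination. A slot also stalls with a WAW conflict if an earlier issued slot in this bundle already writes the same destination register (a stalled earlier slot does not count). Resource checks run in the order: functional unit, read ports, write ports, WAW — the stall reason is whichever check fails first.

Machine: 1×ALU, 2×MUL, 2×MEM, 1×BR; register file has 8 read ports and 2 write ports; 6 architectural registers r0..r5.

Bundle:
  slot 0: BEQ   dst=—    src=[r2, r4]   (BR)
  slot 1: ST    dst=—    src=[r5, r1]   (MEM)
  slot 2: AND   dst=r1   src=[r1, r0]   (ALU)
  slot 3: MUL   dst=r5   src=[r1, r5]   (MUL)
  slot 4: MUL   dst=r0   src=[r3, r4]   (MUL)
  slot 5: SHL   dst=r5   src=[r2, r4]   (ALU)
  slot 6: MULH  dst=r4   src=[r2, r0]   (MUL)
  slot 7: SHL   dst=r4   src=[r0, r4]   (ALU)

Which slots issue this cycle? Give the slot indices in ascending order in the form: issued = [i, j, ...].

issued = [0, 1, 2, 3]

slot 0 (BR): ISSUE — free A1,Mu2,Ld2,B0 rp6 wp2
slot 1 (MEM): ISSUE — free A1,Mu2,Ld1,B0 rp4 wp2
slot 2 (ALU): ISSUE — free A0,Mu2,Ld1,B0 rp2 wp1
slot 3 (MUL): ISSUE — free A0,Mu1,Ld1,B0 rp0 wp0
slot 4 (MUL): stall RD_PORT — free A0,Mu1,Ld1,B0 rp0 wp0
slot 5 (ALU): stall FU — free A0,Mu1,Ld1,B0 rp0 wp0
slot 6 (MUL): stall RD_PORT — free A0,Mu1,Ld1,B0 rp0 wp0
slot 7 (ALU): stall FU — free A0,Mu1,Ld1,B0 rp0 wp0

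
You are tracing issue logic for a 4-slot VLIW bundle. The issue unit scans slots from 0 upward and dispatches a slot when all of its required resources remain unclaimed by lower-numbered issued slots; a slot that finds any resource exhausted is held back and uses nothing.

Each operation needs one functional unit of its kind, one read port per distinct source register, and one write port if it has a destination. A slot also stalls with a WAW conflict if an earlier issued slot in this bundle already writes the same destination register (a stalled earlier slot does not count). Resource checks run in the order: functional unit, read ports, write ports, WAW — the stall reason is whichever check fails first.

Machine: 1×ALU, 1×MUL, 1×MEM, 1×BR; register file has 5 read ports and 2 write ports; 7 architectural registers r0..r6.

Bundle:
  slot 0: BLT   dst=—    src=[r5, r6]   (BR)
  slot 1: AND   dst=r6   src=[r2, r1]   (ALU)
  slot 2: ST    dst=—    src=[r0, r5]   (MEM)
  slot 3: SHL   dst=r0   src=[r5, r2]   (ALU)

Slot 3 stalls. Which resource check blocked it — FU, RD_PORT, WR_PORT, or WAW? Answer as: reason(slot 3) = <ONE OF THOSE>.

slot 0 (BR): ISSUE — free A1,Mu1,Ld1,B0 rp3 wp2
slot 1 (ALU): ISSUE — free A0,Mu1,Ld1,B0 rp1 wp1
slot 2 (MEM): stall RD_PORT — free A0,Mu1,Ld1,B0 rp1 wp1
slot 3 (ALU): stall FU — free A0,Mu1,Ld1,B0 rp1 wp1

reason(slot 3) = FU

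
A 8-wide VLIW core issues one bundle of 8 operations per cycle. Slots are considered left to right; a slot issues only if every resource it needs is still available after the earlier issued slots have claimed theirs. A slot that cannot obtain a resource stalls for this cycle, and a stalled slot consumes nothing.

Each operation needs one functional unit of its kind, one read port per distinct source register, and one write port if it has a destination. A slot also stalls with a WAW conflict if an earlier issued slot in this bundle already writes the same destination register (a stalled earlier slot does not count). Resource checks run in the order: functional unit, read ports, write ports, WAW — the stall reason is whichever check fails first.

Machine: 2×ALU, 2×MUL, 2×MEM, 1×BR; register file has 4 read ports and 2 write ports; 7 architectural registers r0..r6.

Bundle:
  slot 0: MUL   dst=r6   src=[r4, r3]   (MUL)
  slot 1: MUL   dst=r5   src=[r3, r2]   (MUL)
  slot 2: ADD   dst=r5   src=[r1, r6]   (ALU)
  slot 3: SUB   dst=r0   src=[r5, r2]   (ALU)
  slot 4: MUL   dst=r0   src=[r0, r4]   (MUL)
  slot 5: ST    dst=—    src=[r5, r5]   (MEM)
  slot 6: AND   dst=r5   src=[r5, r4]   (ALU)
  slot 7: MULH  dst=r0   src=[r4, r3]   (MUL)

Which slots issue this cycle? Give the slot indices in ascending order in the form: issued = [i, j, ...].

[0] MUL needs rd=2 wr=1: ok; after: ALU=2 MUL=1 MEM=2 BR=1, R=2, W=1
[1] MUL needs rd=2 wr=1: ok; after: ALU=2 MUL=0 MEM=2 BR=1, R=0, W=0
[2] ALU needs rd=2 wr=1: RD_PORT; after: ALU=2 MUL=0 MEM=2 BR=1, R=0, W=0
[3] ALU needs rd=2 wr=1: RD_PORT; after: ALU=2 MUL=0 MEM=2 BR=1, R=0, W=0
[4] MUL needs rd=2 wr=1: FU; after: ALU=2 MUL=0 MEM=2 BR=1, R=0, W=0
[5] MEM needs rd=1 wr=0: RD_PORT; after: ALU=2 MUL=0 MEM=2 BR=1, R=0, W=0
[6] ALU needs rd=2 wr=1: RD_PORT; after: ALU=2 MUL=0 MEM=2 BR=1, R=0, W=0
[7] MUL needs rd=2 wr=1: FU; after: ALU=2 MUL=0 MEM=2 BR=1, R=0, W=0

issued = [0, 1]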